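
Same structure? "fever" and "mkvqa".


Pattern of "fever": [0, 1, 2, 1, 3]
Pattern of "mkvqa": [0, 1, 2, 3, 4]
Patterns do not match
Same pattern = No


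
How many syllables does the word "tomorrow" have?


Word: "tomorrow"
Syllable breakdown: to | mor | row
Counting: 3 parts
= 3 syllables


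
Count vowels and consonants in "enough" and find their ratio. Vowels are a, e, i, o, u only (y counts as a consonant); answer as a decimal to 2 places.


Word: "enough"
Vowels (a,e,i,o,u): 3
Consonants: 3
Ratio = 3/3
= 1.00


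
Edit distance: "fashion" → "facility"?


Word 1: "fashion" (length 7)
Word 2: "facility" (length 8)
One optimal edit sequence (insert/delete/substitute each cost 1):
  1. keep 'f'
  2. keep 'a'
  3. insert 'c'  (+1)
  4. substitute 's' -> 'i'  (+1)
  5. substitute 'h' -> 'l'  (+1)
  6. keep 'i'
  7. substitute 'o' -> 't'  (+1)
  8. substitute 'n' -> 'y'  (+1)
Total edit operations: 5
Edit distance = 5


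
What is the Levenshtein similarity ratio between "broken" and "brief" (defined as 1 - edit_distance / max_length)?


Word 1: "broken" (length 6)
Word 2: "brief" (length 5)
One optimal edit sequence:
  1. keep 'b'
  2. keep 'r'
  3. delete 'o'  (+1)
  4. substitute 'k' -> 'i'  (+1)
  5. keep 'e'
  6. substitute 'n' -> 'f'  (+1)
Edit distance = 3
Max length = max(6, 5) = 6
Similarity = 1 - 3/6
= 0.5000


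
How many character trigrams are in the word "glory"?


Word: "glory" (length 5)
Number of 3-grams = length - 3 + 1 = 5 - 3 + 1
= 3


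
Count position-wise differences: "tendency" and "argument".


Comparing character by character (same length = 8):
  Pos 0: 't' vs 'a' !=
  Pos 1: 'e' vs 'r' !=
  Pos 2: 'n' vs 'g' !=
  Pos 3: 'd' vs 'u' !=
  Pos 4: 'e' vs 'm' !=
  Pos 5: 'n' vs 'e' !=
  Pos 6: 'c' vs 'n' !=
  Pos 7: 'y' vs 't' !=
Hamming distance = 8


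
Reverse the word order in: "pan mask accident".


Original: "pan mask accident"
Words (1..n): pan | mask | accident
Reversed (n..1): accident | mask | pan
Result = "accident mask pan"


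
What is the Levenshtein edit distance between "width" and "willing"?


Word 1: "width" (length 5)
Word 2: "willing" (length 7)
One optimal edit sequence (insert/delete/substitute each cost 1):
  1. keep 'w'
  2. keep 'i'
  3. insert 'l'  (+1)
  4. insert 'l'  (+1)
  5. substitute 'd' -> 'i'  (+1)
  6. substitute 't' -> 'n'  (+1)
  7. substitute 'h' -> 'g'  (+1)
Total edit operations: 5
Edit distance = 5


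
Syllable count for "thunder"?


Word: "thunder"
Syllable breakdown: thun | der
Counting: 2 parts
= 2 syllables


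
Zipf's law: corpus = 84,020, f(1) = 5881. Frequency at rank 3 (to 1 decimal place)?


Zipf's law: f(r) = f(1) / r
f(1) = 5881
f(3) = 5881 / 3
= 1960.3 occurrences


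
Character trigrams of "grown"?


Word: "grown" (length 5)
Number of trigrams = 5 - 3 + 1 = 3
  Position 0: "gro"
  Position 1: "row"
  Position 2: "own"
Trigrams = "gro", "row", "own"


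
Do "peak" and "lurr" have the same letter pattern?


Pattern of "peak": [0, 1, 2, 3]
Pattern of "lurr": [0, 1, 2, 2]
Patterns do not match
Same pattern = No


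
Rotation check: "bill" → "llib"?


Word: "bill", Candidate: "llib"
Method: check if candidate is substring of word+word
"billbill" contains "llib"? No
Is rotation = No


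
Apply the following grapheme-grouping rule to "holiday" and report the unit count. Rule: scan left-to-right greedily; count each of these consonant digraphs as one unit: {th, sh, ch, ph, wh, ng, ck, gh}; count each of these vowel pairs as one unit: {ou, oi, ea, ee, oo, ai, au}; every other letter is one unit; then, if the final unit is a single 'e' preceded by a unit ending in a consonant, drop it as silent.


Word: "holiday" (7 letters)
Left-to-right scan:
  (1) 'h' (letter)
  (2) 'o' (letter)
  (3) 'l' (letter)
  (4) 'i' (letter)
  (5) 'd' (letter)
  (6) 'a' (letter)
  (7) 'y' (letter)
Units from scan: 7
Sound units = 7 units


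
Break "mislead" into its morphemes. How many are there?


Word: "mislead"
Morphemes: mis- / lead
Each morpheme carries meaning
= 2 morphemes


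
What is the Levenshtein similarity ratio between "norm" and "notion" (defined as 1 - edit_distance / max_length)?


Word 1: "norm" (length 4)
Word 2: "notion" (length 6)
One optimal edit sequence:
  1. keep 'n'
  2. keep 'o'
  3. insert 't'  (+1)
  4. insert 'i'  (+1)
  5. substitute 'r' -> 'o'  (+1)
  6. substitute 'm' -> 'n'  (+1)
Edit distance = 4
Max length = max(4, 6) = 6
Similarity = 1 - 4/6
= 0.3333


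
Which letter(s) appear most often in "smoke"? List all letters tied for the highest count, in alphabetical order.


Word: "smoke"
Letter counts:
  'e': 1
  'k': 1
  'm': 1
  'o': 1
  's': 1
Maximum count = 1
Most frequent = 'e', 'k', 'm', 'o', 's' (1 time each)


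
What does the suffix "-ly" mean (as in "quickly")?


Suffix: -ly
As in: quickly -> quick + -ly
Meaning = in a manner


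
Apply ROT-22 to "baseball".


Word: "baseball"
Shift: 22
Each letter → (letter + shift) mod 26:
  'b' (1) + 22 = 23 → 'x'
  'a' (0) + 22 = 22 → 'w'
  's' (18) + 22 = 14 → 'o'
  'e' (4) + 22 = 0 → 'a'
  'b' (1) + 22 = 23 → 'x'
  'a' (0) + 22 = 22 → 'w'
  'l' (11) + 22 = 7 → 'h'
  'l' (11) + 22 = 7 → 'h'
Result = "xwoaxwhh"


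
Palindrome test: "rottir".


Word: "rottir"
Reversed: "rittor"
Forward == Backward? rottir != rittor
Palindrome = No


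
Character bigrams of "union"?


Word: "union" (length 5)
Number of bigrams = 5 - 2 + 1 = 4
  Position 0: "un"
  Position 1: "ni"
  Position 2: "io"
  Position 3: "on"
Bigrams = "un", "ni", "io", "on"


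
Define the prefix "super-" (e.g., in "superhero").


Prefix: super-
Example: superhero = super- + hero
Meaning = above / beyond


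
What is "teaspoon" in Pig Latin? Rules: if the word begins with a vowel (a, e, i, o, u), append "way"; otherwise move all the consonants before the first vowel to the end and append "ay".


Word: "teaspoon"
Starts with consonant(s) → move to end, add 'ay'
Consonant cluster: "t"
Pig Latin = "easpoontay"


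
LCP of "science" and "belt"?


Word 1: "science"
Word 2: "belt"
Comparing from start:
  Pos 0: 's' != 'b' (stop)
LCP = "" (length 0)


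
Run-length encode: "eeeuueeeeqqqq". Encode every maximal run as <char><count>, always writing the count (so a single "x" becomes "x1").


String: "eeeuueeeeqqqq"
Scanning for consecutive runs:
  'e' x 3
  'u' x 2
  'e' x 4
  'q' x 4
RLE = "e3u2e4q4"


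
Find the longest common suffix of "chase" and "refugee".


Word 1: "chase"
Word 2: "refugee"
Comparing from end:
  Pos -1: 'e' == 'e'
  Pos -2: 's' != 'e' (stop)
LCS = "e" (length 1)


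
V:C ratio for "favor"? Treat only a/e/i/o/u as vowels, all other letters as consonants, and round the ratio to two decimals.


Word: "favor"
Vowels (a,e,i,o,u): 2
Consonants: 3
Ratio = 2/3
= 0.67


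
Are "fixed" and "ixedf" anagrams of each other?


Word 1: "fixed" → sorted: defix
Word 2: "ixedf" → sorted: defix
Same letters? defix == defix
Anagram = Yes


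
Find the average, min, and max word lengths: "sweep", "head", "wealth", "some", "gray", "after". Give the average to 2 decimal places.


Lengths: "sweep"=5, "head"=4, "wealth"=6, "some"=4, "gray"=4, "after"=5
Sum = 28, Count = 6
Average = 28/6 = 4.67
= avg=4.67, min=4, max=6


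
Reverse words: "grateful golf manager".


Original: "grateful golf manager"
Words (1..n): grateful | golf | manager
Reversed (n..1): manager | golf | grateful
Result = "manager golf grateful"


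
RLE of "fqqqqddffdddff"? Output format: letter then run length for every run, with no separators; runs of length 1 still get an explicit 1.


String: "fqqqqddffdddff"
Scanning for consecutive runs:
  'f' x 1
  'q' x 4
  'd' x 2
  'f' x 2
  'd' x 3
  'f' x 2
RLE = "f1q4d2f2d3f2"


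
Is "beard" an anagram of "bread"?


Word 1: "bread" → sorted: abder
Word 2: "beard" → sorted: abder
Same letters? abder == abder
Anagram = Yes


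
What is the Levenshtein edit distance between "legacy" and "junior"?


Word 1: "legacy" (length 6)
Word 2: "junior" (length 6)
One optimal edit sequence (insert/delete/substitute each cost 1):
  1. substitute 'l' -> 'j'  (+1)
  2. substitute 'e' -> 'u'  (+1)
  3. substitute 'g' -> 'n'  (+1)
  4. substitute 'a' -> 'i'  (+1)
  5. substitute 'c' -> 'o'  (+1)
  6. substitute 'y' -> 'r'  (+1)
Total edit operations: 6
Edit distance = 6


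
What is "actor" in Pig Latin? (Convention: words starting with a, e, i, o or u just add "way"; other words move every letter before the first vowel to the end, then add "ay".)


Word: "actor"
Starts with vowel → add 'way'
Pig Latin = "actorway"


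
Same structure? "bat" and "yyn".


Pattern of "bat": [0, 1, 2]
Pattern of "yyn": [0, 0, 1]
Patterns do not match
Same pattern = No


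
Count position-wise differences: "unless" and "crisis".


Comparing character by character (same length = 6):
  Pos 0: 'u' vs 'c' !=
  Pos 1: 'n' vs 'r' !=
  Pos 2: 'l' vs 'i' !=
  Pos 3: 'e' vs 's' !=
  Pos 4: 's' vs 'i' !=
  Pos 5: 's' vs 's' =
Hamming distance = 5


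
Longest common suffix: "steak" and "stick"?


Word 1: "steak"
Word 2: "stick"
Comparing from end:
  Pos -1: 'k' == 'k'
  Pos -2: 'a' != 'c' (stop)
LCS = "k" (length 1)


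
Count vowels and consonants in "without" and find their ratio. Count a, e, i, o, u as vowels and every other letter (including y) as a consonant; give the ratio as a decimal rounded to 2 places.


Word: "without"
Vowels (a,e,i,o,u): 3
Consonants: 4
Ratio = 3/4
= 0.75


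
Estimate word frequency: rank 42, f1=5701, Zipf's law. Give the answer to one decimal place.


Zipf's law: f(r) = f(1) / r
f(1) = 5701
f(42) = 5701 / 42
= 135.7 occurrences


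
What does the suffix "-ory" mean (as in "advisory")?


Suffix: -ory
Example: advisory = advise + -ory, with a spelling change
Meaning = relating to / place for


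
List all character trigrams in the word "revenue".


Word: "revenue" (length 7)
Number of trigrams = 7 - 3 + 1 = 5
  Position 0: "rev"
  Position 1: "eve"
  Position 2: "ven"
  Position 3: "enu"
  Position 4: "nue"
Trigrams = "rev", "eve", "ven", "enu", "nue"


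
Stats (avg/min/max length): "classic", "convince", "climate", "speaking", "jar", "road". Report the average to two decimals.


Lengths: "classic"=7, "convince"=8, "climate"=7, "speaking"=8, "jar"=3, "road"=4
Sum = 37, Count = 6
Average = 37/6 = 6.17
= avg=6.17, min=3, max=8


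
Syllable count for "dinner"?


Word: "dinner"
Syllable breakdown: din-ner
Counting: 2 parts
= 2 syllables


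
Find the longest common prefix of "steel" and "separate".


Word 1: "steel"
Word 2: "separate"
Comparing from start:
  Pos 0: 's' == 's'
  Pos 1: 't' != 'e' (stop)
LCP = "s" (length 1)


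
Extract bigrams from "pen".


Word: "pen" (length 3)
Number of bigrams = 3 - 2 + 1 = 2
  Position 0: "pe"
  Position 1: "en"
Bigrams = "pe", "en"


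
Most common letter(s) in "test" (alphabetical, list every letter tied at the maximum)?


Word: "test"
Letter counts:
  'e': 1
  's': 1
  't': 2
Maximum count = 2
Most frequent = 't' (2 times each)


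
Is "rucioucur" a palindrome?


Word: "rucioucur"
Reversed: "rucuoicur"
Forward == Backward? rucioucur != rucuoicur
Palindrome = No


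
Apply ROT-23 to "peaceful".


Word: "peaceful"
Shift: 23
Each letter → (letter + shift) mod 26:
  'p' (15) + 23 = 12 → 'm'
  'e' (4) + 23 = 1 → 'b'
  'a' (0) + 23 = 23 → 'x'
  'c' (2) + 23 = 25 → 'z'
  'e' (4) + 23 = 1 → 'b'
  'f' (5) + 23 = 2 → 'c'
  'u' (20) + 23 = 17 → 'r'
  'l' (11) + 23 = 8 → 'i'
Result = "mbxzbcri"


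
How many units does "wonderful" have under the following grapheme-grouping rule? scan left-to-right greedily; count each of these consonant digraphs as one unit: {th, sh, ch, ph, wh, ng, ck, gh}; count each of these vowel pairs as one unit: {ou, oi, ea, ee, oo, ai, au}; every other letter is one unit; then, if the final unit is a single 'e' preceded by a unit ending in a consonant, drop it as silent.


Word: "wonderful" (9 letters)
Left-to-right scan:
  (1) 'w' (letter)
  (2) 'o' (letter)
  (3) 'n' (letter)
  (4) 'd' (letter)
  (5) 'e' (letter)
  (6) 'r' (letter)
  (7) 'f' (letter)
  (8) 'u' (letter)
  (9) 'l' (letter)
Units from scan: 9
Sound units = 9 units


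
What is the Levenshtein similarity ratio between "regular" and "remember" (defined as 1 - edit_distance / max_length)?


Word 1: "regular" (length 7)
Word 2: "remember" (length 8)
One optimal edit sequence:
  1. keep 'r'
  2. keep 'e'
  3. insert 'm'  (+1)
  4. substitute 'g' -> 'e'  (+1)
  5. substitute 'u' -> 'm'  (+1)
  6. substitute 'l' -> 'b'  (+1)
  7. substitute 'a' -> 'e'  (+1)
  8. keep 'r'
Edit distance = 5
Max length = max(7, 8) = 8
Similarity = 1 - 5/8
= 0.3750


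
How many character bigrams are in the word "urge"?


Word: "urge" (length 4)
Number of 2-grams = length - 2 + 1 = 4 - 2 + 1
= 3


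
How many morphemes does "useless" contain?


Word: "useless"
Morphemes: use | -less
Each morpheme carries meaning
= 2 morphemes


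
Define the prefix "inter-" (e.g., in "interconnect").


Prefix: inter-
Example: interconnect (inter- + connect)
Meaning = between


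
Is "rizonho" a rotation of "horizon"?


Word: "horizon", Candidate: "rizonho"
Method: check if candidate is substring of word+word
"horizonhorizon" contains "rizonho"? Yes
Is rotation = Yes


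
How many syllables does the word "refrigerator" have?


Word: "refrigerator"
Syllable breakdown: re | frig | er | a | tor
Counting: 5 parts
= 5 syllables


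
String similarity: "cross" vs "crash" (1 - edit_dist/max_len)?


Word 1: "cross" (length 5)
Word 2: "crash" (length 5)
One optimal edit sequence:
  1. keep 'c'
  2. keep 'r'
  3. substitute 'o' -> 'a'  (+1)
  4. keep 's'
  5. substitute 's' -> 'h'  (+1)
Edit distance = 2
Max length = max(5, 5) = 5
Similarity = 1 - 2/5
= 0.6000


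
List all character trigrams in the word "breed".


Word: "breed" (length 5)
Number of trigrams = 5 - 3 + 1 = 3
  Position 0: "bre"
  Position 1: "ree"
  Position 2: "eed"
Trigrams = "bre", "ree", "eed"


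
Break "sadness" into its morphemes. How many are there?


Word: "sadness"
Morphemes: sad / -ness
Each morpheme carries meaning
= 2 morphemes


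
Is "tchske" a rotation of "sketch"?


Word: "sketch", Candidate: "tchske"
Method: check if candidate is substring of word+word
"sketchsketch" contains "tchske"? Yes
Is rotation = Yes


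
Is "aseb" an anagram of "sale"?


Word 1: "sale" → sorted: aels
Word 2: "aseb" → sorted: abes
Same letters? aels != abes
Anagram = No


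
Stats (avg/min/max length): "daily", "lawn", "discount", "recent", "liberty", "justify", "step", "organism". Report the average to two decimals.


Lengths: "daily"=5, "lawn"=4, "discount"=8, "recent"=6, "liberty"=7, "justify"=7, "step"=4, "organism"=8
Sum = 49, Count = 8
Average = 49/8 = 6.13
= avg=6.13, min=4, max=8


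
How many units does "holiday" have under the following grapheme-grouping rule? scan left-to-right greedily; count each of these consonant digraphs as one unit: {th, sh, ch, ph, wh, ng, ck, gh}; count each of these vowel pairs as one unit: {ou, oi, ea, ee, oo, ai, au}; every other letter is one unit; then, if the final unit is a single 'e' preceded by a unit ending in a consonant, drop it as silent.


Word: "holiday" (7 letters)
Left-to-right scan:
  [1] 'h' (letter)
  [2] 'o' (letter)
  [3] 'l' (letter)
  [4] 'i' (letter)
  [5] 'd' (letter)
  [6] 'a' (letter)
  [7] 'y' (letter)
Units from scan: 7
Sound units = 7 units


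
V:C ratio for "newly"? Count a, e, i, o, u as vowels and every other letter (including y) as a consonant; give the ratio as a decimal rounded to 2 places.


Word: "newly"
Vowels (a,e,i,o,u): 1
Consonants: 4
Ratio = 1/4
= 0.25


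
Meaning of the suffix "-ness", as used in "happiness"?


Suffix: -ness
Example: happiness = happy + -ness, with a spelling change
Meaning = state of being


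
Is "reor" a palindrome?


Word: "reor"
Reversed: "roer"
Forward == Backward? reor != roer
Palindrome = No


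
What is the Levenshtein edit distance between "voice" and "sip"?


Word 1: "voice" (length 5)
Word 2: "sip" (length 3)
One optimal edit sequence (insert/delete/substitute each cost 1):
  1. delete 'v'  (+1)
  2. substitute 'o' -> 's'  (+1)
  3. keep 'i'
  4. delete 'c'  (+1)
  5. substitute 'e' -> 'p'  (+1)
Total edit operations: 4
Edit distance = 4


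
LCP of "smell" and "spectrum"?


Word 1: "smell"
Word 2: "spectrum"
Comparing from start:
  Pos 0: 's' == 's'
  Pos 1: 'm' != 'p' (stop)
LCP = "s" (length 1)


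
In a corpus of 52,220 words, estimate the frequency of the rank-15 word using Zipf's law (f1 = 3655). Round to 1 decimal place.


Zipf's law: f(r) = f(1) / r
f(1) = 3655
f(15) = 3655 / 15
= 243.7 occurrences


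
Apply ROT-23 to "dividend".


Word: "dividend"
Shift: 23
Each letter → (letter + shift) mod 26:
  'd' (3) + 23 = 0 → 'a'
  'i' (8) + 23 = 5 → 'f'
  'v' (21) + 23 = 18 → 's'
  'i' (8) + 23 = 5 → 'f'
  'd' (3) + 23 = 0 → 'a'
  'e' (4) + 23 = 1 → 'b'
  'n' (13) + 23 = 10 → 'k'
  'd' (3) + 23 = 0 → 'a'
Result = "afsfabka"


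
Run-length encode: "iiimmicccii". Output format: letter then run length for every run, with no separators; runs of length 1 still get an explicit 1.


String: "iiimmicccii"
Scanning for consecutive runs:
  'i' x 3
  'm' x 2
  'i' x 1
  'c' x 3
  'i' x 2
RLE = "i3m2i1c3i2"


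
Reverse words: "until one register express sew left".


Original: "until one register express sew left"
Words (1..n): until | one | register | express | sew | left
Reversed (n..1): left | sew | express | register | one | until
Result = "left sew express register one until"


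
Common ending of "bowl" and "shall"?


Word 1: "bowl"
Word 2: "shall"
Comparing from end:
  Pos -1: 'l' == 'l'
  Pos -2: 'w' != 'l' (stop)
LCS = "l" (length 1)


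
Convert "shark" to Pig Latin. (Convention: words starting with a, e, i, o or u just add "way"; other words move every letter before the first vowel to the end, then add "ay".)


Word: "shark"
Starts with consonant(s) → move to end, add 'ay'
Consonant cluster: "sh"
Pig Latin = "arkshay"


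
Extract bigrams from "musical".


Word: "musical" (length 7)
Number of bigrams = 7 - 2 + 1 = 6
  Position 0: "mu"
  Position 1: "us"
  Position 2: "si"
  Position 3: "ic"
  Position 4: "ca"
  Position 5: "al"
Bigrams = "mu", "us", "si", "ic", "ca", "al"


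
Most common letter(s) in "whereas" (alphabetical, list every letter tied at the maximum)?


Word: "whereas"
Letter counts:
  'a': 1
  'e': 2
  'h': 1
  'r': 1
  's': 1
  'w': 1
Maximum count = 2
Most frequent = 'e' (2 times each)


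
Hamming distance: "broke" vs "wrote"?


Comparing character by character (same length = 5):
  Pos 0: 'b' vs 'w' !=
  Pos 1: 'r' vs 'r' =
  Pos 2: 'o' vs 'o' =
  Pos 3: 'k' vs 't' !=
  Pos 4: 'e' vs 'e' =
Hamming distance = 2


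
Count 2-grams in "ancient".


Word: "ancient" (length 7)
Number of 2-grams = length - 2 + 1 = 7 - 2 + 1
= 6


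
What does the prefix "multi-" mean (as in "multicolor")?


Prefix: multi-
As in: multicolor -> multi- + color
Meaning = many


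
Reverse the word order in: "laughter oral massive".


Original: "laughter oral massive"
Words (1..n): laughter | oral | massive
Reversed (n..1): massive | oral | laughter
Result = "massive oral laughter"


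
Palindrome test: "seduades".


Word: "seduades"
Reversed: "sedaudes"
Forward == Backward? seduades != sedaudes
Palindrome = No


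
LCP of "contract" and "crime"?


Word 1: "contract"
Word 2: "crime"
Comparing from start:
  Pos 0: 'c' == 'c'
  Pos 1: 'o' != 'r' (stop)
LCP = "c" (length 1)


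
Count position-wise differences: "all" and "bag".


Comparing character by character (same length = 3):
  Pos 0: 'a' vs 'b' !=
  Pos 1: 'l' vs 'a' !=
  Pos 2: 'l' vs 'g' !=
Hamming distance = 3


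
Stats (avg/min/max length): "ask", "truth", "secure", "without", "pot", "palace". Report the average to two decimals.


Lengths: "ask"=3, "truth"=5, "secure"=6, "without"=7, "pot"=3, "palace"=6
Sum = 30, Count = 6
Average = 30/6 = 5.00
= avg=5.00, min=3, max=7


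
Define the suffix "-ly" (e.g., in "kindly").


Suffix: -ly
Example: kindly (kind + -ly)
Meaning = in a manner


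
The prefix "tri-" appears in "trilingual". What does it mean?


Prefix: tri-
Example: trilingual = tri- + lingual
Meaning = three


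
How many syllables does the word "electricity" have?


Word: "electricity"
Syllable breakdown: e | lec | tric | i | ty
Counting: 5 parts
= 5 syllables


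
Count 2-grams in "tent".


Word: "tent" (length 4)
Number of 2-grams = length - 2 + 1 = 4 - 2 + 1
= 3


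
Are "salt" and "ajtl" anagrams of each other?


Word 1: "salt" → sorted: alst
Word 2: "ajtl" → sorted: ajlt
Same letters? alst != ajlt
Anagram = No


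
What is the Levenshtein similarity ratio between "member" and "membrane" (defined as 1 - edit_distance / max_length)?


Word 1: "member" (length 6)
Word 2: "membrane" (length 8)
One optimal edit sequence:
  1. keep 'm'
  2. keep 'e'
  3. keep 'm'
  4. keep 'b'
  5. insert 'r'  (+1)
  6. insert 'a'  (+1)
  7. substitute 'e' -> 'n'  (+1)
  8. substitute 'r' -> 'e'  (+1)
Edit distance = 4
Max length = max(6, 8) = 8
Similarity = 1 - 4/8
= 0.5000


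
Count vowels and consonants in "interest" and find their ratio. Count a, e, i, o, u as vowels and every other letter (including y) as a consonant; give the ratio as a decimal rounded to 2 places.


Word: "interest"
Vowels (a,e,i,o,u): 3
Consonants: 5
Ratio = 3/5
= 0.60


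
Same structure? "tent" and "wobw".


Pattern of "tent": [0, 1, 2, 0]
Pattern of "wobw": [0, 1, 2, 0]
Patterns match
Same pattern = Yes


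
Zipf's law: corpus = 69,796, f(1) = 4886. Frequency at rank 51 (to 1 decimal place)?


Zipf's law: f(r) = f(1) / r
f(1) = 4886
f(51) = 4886 / 51
= 95.8 occurrences


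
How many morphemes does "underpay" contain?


Word: "underpay"
Morphemes: under- | pay
Each morpheme carries meaning
= 2 morphemes


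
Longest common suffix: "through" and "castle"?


Word 1: "through"
Word 2: "castle"
Comparing from end:
  Pos -1: 'h' != 'e' (stop)
LCS = "" (length 0)


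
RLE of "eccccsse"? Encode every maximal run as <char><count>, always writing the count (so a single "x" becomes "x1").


String: "eccccsse"
Scanning for consecutive runs:
  'e' x 1
  'c' x 4
  's' x 2
  'e' x 1
RLE = "e1c4s2e1"


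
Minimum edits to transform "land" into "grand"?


Word 1: "land" (length 4)
Word 2: "grand" (length 5)
One optimal edit sequence (insert/delete/substitute each cost 1):
  1. insert 'g'  (+1)
  2. substitute 'l' -> 'r'  (+1)
  3. keep 'a'
  4. keep 'n'
  5. keep 'd'
Total edit operations: 2
Edit distance = 2


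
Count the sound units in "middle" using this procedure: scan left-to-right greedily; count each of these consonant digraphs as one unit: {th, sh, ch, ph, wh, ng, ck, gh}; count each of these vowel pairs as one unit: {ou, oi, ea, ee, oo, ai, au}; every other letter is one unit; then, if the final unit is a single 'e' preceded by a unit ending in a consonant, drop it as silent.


Word: "middle" (6 letters)
Left-to-right scan:
  (1) 'm' (letter)
  (2) 'i' (letter)
  (3) 'd' (letter)
  (4) 'd' (letter)
  (5) 'l' (letter)
  (6) 'e' (letter)
Units from scan: 6
Final unit is 'e' after a consonant -> drop as silent (-1)
Sound units = 5 units


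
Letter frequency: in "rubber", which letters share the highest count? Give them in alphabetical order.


Word: "rubber"
Letter counts:
  'b': 2
  'e': 1
  'r': 2
  'u': 1
Maximum count = 2
Most frequent = 'b', 'r' (2 times each)


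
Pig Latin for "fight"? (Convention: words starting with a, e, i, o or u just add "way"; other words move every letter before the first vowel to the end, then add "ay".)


Word: "fight"
Starts with consonant(s) → move to end, add 'ay'
Consonant cluster: "f"
Pig Latin = "ightfay"


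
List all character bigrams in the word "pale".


Word: "pale" (length 4)
Number of bigrams = 4 - 2 + 1 = 3
  Position 0: "pa"
  Position 1: "al"
  Position 2: "le"
Bigrams = "pa", "al", "le"


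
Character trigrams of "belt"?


Word: "belt" (length 4)
Number of trigrams = 4 - 3 + 1 = 2
  Position 0: "bel"
  Position 1: "elt"
Trigrams = "bel", "elt"


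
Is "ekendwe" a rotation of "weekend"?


Word: "weekend", Candidate: "ekendwe"
Method: check if candidate is substring of word+word
"weekendweekend" contains "ekendwe"? Yes
Is rotation = Yes


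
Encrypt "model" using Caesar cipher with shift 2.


Word: "model"
Shift: 2
Each letter → (letter + shift) mod 26:
  'm' (12) + 2 = 14 → 'o'
  'o' (14) + 2 = 16 → 'q'
  'd' (3) + 2 = 5 → 'f'
  'e' (4) + 2 = 6 → 'g'
  'l' (11) + 2 = 13 → 'n'
Result = "oqfgn"


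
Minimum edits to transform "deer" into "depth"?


Word 1: "deer" (length 4)
Word 2: "depth" (length 5)
One optimal edit sequence (insert/delete/substitute each cost 1):
  1. keep 'd'
  2. keep 'e'
  3. insert 'p'  (+1)
  4. substitute 'e' -> 't'  (+1)
  5. substitute 'r' -> 'h'  (+1)
Total edit operations: 3
Edit distance = 3


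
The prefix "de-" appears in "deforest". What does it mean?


Prefix: de-
As in: deforest -> de- + forest
Meaning = remove / reverse


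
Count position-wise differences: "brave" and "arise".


Comparing character by character (same length = 5):
  Pos 0: 'b' vs 'a' !=
  Pos 1: 'r' vs 'r' =
  Pos 2: 'a' vs 'i' !=
  Pos 3: 'v' vs 's' !=
  Pos 4: 'e' vs 'e' =
Hamming distance = 3


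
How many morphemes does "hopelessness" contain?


Word: "hopelessness"
Morphemes: hope | -less | -ness
Each morpheme carries meaning
= 3 morphemes


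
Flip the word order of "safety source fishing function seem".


Original: "safety source fishing function seem"
Words (1..n): safety | source | fishing | function | seem
Reversed (n..1): seem | function | fishing | source | safety
Result = "seem function fishing source safety"


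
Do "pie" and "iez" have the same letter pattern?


Pattern of "pie": [0, 1, 2]
Pattern of "iez": [0, 1, 2]
Patterns match
Same pattern = Yes


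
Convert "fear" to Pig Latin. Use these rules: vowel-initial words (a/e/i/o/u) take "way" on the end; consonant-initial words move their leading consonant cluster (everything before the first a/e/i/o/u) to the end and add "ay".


Word: "fear"
Starts with consonant(s) → move to end, add 'ay'
Consonant cluster: "f"
Pig Latin = "earfay"


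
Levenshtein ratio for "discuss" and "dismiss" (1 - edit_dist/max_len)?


Word 1: "discuss" (length 7)
Word 2: "dismiss" (length 7)
One optimal edit sequence:
  1. keep 'd'
  2. keep 'i'
  3. keep 's'
  4. substitute 'c' -> 'm'  (+1)
  5. substitute 'u' -> 'i'  (+1)
  6. keep 's'
  7. keep 's'
Edit distance = 2
Max length = max(7, 7) = 7
Similarity = 1 - 2/7
= 0.7143


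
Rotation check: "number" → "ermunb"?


Word: "number", Candidate: "ermunb"
Method: check if candidate is substring of word+word
"numbernumber" contains "ermunb"? No
Is rotation = No


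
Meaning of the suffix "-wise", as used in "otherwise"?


Suffix: -wise
Example: otherwise (other + -wise)
Meaning = in the manner of


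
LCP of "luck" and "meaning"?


Word 1: "luck"
Word 2: "meaning"
Comparing from start:
  Pos 0: 'l' != 'm' (stop)
LCP = "" (length 0)


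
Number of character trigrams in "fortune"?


Word: "fortune" (length 7)
Number of 3-grams = length - 3 + 1 = 7 - 3 + 1
= 5


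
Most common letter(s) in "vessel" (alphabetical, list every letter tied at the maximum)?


Word: "vessel"
Letter counts:
  'e': 2
  'l': 1
  's': 2
  'v': 1
Maximum count = 2
Most frequent = 'e', 's' (2 times each)


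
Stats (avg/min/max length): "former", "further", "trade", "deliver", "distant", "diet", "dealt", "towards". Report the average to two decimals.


Lengths: "former"=6, "further"=7, "trade"=5, "deliver"=7, "distant"=7, "diet"=4, "dealt"=5, "towards"=7
Sum = 48, Count = 8
Average = 48/8 = 6.00
= avg=6.00, min=4, max=7


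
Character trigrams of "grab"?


Word: "grab" (length 4)
Number of trigrams = 4 - 3 + 1 = 2
  Position 0: "gra"
  Position 1: "rab"
Trigrams = "gra", "rab"


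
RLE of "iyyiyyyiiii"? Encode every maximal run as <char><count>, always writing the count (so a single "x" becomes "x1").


String: "iyyiyyyiiii"
Scanning for consecutive runs:
  'i' x 1
  'y' x 2
  'i' x 1
  'y' x 3
  'i' x 4
RLE = "i1y2i1y3i4"


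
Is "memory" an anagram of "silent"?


Word 1: "silent" → sorted: eilnst
Word 2: "memory" → sorted: emmory
Same letters? eilnst != emmory
Anagram = No


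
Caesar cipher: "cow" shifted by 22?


Word: "cow"
Shift: 22
Each letter → (letter + shift) mod 26:
  'c' (2) + 22 = 24 → 'y'
  'o' (14) + 22 = 10 → 'k'
  'w' (22) + 22 = 18 → 's'
Result = "yks"


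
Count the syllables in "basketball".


Word: "basketball"
Syllable breakdown: bas · ket · ball
Counting: 3 parts
= 3 syllables


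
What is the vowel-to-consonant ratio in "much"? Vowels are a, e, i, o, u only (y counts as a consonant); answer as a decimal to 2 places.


Word: "much"
Vowels (a,e,i,o,u): 1
Consonants: 3
Ratio = 1/3
= 0.33


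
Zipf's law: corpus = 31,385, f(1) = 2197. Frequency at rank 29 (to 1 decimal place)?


Zipf's law: f(r) = f(1) / r
f(1) = 2197
f(29) = 2197 / 29
= 75.8 occurrences


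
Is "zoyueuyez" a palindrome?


Word: "zoyueuyez"
Reversed: "zeyueuyoz"
Forward == Backward? zoyueuyez != zeyueuyoz
Palindrome = No


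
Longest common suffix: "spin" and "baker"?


Word 1: "spin"
Word 2: "baker"
Comparing from end:
  Pos -1: 'n' != 'r' (stop)
LCS = "" (length 0)


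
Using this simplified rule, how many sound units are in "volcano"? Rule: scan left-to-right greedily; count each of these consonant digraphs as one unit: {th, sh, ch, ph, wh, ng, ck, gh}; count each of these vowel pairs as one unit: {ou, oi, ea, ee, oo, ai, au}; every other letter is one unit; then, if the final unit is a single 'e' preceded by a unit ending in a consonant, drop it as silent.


Word: "volcano" (7 letters)
Left-to-right scan:
  (1) 'v' (letter)
  (2) 'o' (letter)
  (3) 'l' (letter)
  (4) 'c' (letter)
  (5) 'a' (letter)
  (6) 'n' (letter)
  (7) 'o' (letter)
Units from scan: 7
Sound units = 7 units


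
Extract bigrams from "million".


Word: "million" (length 7)
Number of bigrams = 7 - 2 + 1 = 6
  Position 0: "mi"
  Position 1: "il"
  Position 2: "ll"
  Position 3: "li"
  Position 4: "io"
  Position 5: "on"
Bigrams = "mi", "il", "ll", "li", "io", "on"


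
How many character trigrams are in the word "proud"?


Word: "proud" (length 5)
Number of 3-grams = length - 3 + 1 = 5 - 3 + 1
= 3


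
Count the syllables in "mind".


Word: "mind"
Syllable breakdown: mind
Counting: 1 part
= 1 syllable


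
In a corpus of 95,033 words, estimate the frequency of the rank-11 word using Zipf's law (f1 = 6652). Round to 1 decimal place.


Zipf's law: f(r) = f(1) / r
f(1) = 6652
f(11) = 6652 / 11
= 604.7 occurrences


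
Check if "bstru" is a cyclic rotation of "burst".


Word: "burst", Candidate: "bstru"
Method: check if candidate is substring of word+word
"burstburst" contains "bstru"? No
Is rotation = No


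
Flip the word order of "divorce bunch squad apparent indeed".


Original: "divorce bunch squad apparent indeed"
Words (1..n): divorce | bunch | squad | apparent | indeed
Reversed (n..1): indeed | apparent | squad | bunch | divorce
Result = "indeed apparent squad bunch divorce"


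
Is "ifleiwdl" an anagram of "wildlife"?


Word 1: "wildlife" → sorted: defiillw
Word 2: "ifleiwdl" → sorted: defiillw
Same letters? defiillw == defiillw
Anagram = Yes


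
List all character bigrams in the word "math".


Word: "math" (length 4)
Number of bigrams = 4 - 2 + 1 = 3
  Position 0: "ma"
  Position 1: "at"
  Position 2: "th"
Bigrams = "ma", "at", "th"


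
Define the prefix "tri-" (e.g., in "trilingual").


Prefix: tri-
As in: trilingual -> tri- + lingual
Meaning = three


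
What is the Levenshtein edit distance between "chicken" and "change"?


Word 1: "chicken" (length 7)
Word 2: "change" (length 6)
One optimal edit sequence (insert/delete/substitute each cost 1):
  1. keep 'c'
  2. keep 'h'
  3. substitute 'i' -> 'a'  (+1)
  4. substitute 'c' -> 'n'  (+1)
  5. substitute 'k' -> 'g'  (+1)
  6. keep 'e'
  7. delete 'n'  (+1)
Total edit operations: 4
Edit distance = 4


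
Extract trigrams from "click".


Word: "click" (length 5)
Number of trigrams = 5 - 3 + 1 = 3
  Position 0: "cli"
  Position 1: "lic"
  Position 2: "ick"
Trigrams = "cli", "lic", "ick"


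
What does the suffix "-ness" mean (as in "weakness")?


Suffix: -ness
As in: weakness -> weak + -ness
Meaning = state of being


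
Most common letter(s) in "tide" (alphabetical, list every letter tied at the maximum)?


Word: "tide"
Letter counts:
  'd': 1
  'e': 1
  'i': 1
  't': 1
Maximum count = 1
Most frequent = 'd', 'e', 'i', 't' (1 time each)


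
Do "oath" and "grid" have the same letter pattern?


Pattern of "oath": [0, 1, 2, 3]
Pattern of "grid": [0, 1, 2, 3]
Patterns match
Same pattern = Yes


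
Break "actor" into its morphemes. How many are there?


Word: "actor"
Morphemes: act / -or
Each morpheme carries meaning
= 2 morphemes


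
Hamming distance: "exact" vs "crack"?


Comparing character by character (same length = 5):
  Pos 0: 'e' vs 'c' !=
  Pos 1: 'x' vs 'r' !=
  Pos 2: 'a' vs 'a' =
  Pos 3: 'c' vs 'c' =
  Pos 4: 't' vs 'k' !=
Hamming distance = 3


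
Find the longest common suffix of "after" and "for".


Word 1: "after"
Word 2: "for"
Comparing from end:
  Pos -1: 'r' == 'r'
  Pos -2: 'e' != 'o' (stop)
LCS = "r" (length 1)


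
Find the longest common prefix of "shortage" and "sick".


Word 1: "shortage"
Word 2: "sick"
Comparing from start:
  Pos 0: 's' == 's'
  Pos 1: 'h' != 'i' (stop)
LCP = "s" (length 1)


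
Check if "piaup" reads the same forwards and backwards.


Word: "piaup"
Reversed: "puaip"
Forward == Backward? piaup != puaip
Palindrome = No


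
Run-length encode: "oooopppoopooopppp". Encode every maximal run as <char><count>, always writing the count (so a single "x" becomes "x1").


String: "oooopppoopooopppp"
Scanning for consecutive runs:
  'o' x 4
  'p' x 3
  'o' x 2
  'p' x 1
  'o' x 3
  'p' x 4
RLE = "o4p3o2p1o3p4"


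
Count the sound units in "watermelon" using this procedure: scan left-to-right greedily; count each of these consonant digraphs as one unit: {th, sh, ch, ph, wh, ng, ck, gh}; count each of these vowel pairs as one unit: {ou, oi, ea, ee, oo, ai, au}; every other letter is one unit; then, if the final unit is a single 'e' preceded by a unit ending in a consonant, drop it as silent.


Word: "watermelon" (10 letters)
Left-to-right scan:
  (1) 'w' (letter)
  (2) 'a' (letter)
  (3) 't' (letter)
  (4) 'e' (letter)
  (5) 'r' (letter)
  (6) 'm' (letter)
  (7) 'e' (letter)
  (8) 'l' (letter)
  (9) 'o' (letter)
  (10) 'n' (letter)
Units from scan: 10
Sound units = 10 units


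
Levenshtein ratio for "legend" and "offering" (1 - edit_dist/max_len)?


Word 1: "legend" (length 6)
Word 2: "offering" (length 8)
One optimal edit sequence:
  1. insert 'o'  (+1)
  2. insert 'f'  (+1)
  3. substitute 'l' -> 'f'  (+1)
  4. keep 'e'
  5. substitute 'g' -> 'r'  (+1)
  6. substitute 'e' -> 'i'  (+1)
  7. keep 'n'
  8. substitute 'd' -> 'g'  (+1)
Edit distance = 6
Max length = max(6, 8) = 8
Similarity = 1 - 6/8
= 0.2500


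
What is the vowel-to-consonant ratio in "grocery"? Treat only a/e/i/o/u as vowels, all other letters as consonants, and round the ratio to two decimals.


Word: "grocery"
Vowels (a,e,i,o,u): 2
Consonants: 5
Ratio = 2/5
= 0.40


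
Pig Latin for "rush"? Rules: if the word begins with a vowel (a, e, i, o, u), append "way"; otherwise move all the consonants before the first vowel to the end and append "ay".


Word: "rush"
Starts with consonant(s) → move to end, add 'ay'
Consonant cluster: "r"
Pig Latin = "ushray"


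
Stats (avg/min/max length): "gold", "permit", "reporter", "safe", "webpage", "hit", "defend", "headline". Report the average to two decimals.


Lengths: "gold"=4, "permit"=6, "reporter"=8, "safe"=4, "webpage"=7, "hit"=3, "defend"=6, "headline"=8
Sum = 46, Count = 8
Average = 46/8 = 5.75
= avg=5.75, min=3, max=8


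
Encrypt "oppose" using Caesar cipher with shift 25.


Word: "oppose"
Shift: 25
Each letter → (letter + shift) mod 26:
  'o' (14) + 25 = 13 → 'n'
  'p' (15) + 25 = 14 → 'o'
  'p' (15) + 25 = 14 → 'o'
  'o' (14) + 25 = 13 → 'n'
  's' (18) + 25 = 17 → 'r'
  'e' (4) + 25 = 3 → 'd'
Result = "noonrd"


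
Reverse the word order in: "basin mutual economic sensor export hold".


Original: "basin mutual economic sensor export hold"
Words (1..n): basin | mutual | economic | sensor | export | hold
Reversed (n..1): hold | export | sensor | economic | mutual | basin
Result = "hold export sensor economic mutual basin"


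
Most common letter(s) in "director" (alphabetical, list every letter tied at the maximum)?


Word: "director"
Letter counts:
  'c': 1
  'd': 1
  'e': 1
  'i': 1
  'o': 1
  'r': 2
  't': 1
Maximum count = 2
Most frequent = 'r' (2 times each)


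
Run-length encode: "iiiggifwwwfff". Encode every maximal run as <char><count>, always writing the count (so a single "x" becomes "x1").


String: "iiiggifwwwfff"
Scanning for consecutive runs:
  'i' x 3
  'g' x 2
  'i' x 1
  'f' x 1
  'w' x 3
  'f' x 3
RLE = "i3g2i1f1w3f3"


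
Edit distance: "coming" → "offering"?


Word 1: "coming" (length 6)
Word 2: "offering" (length 8)
One optimal edit sequence (insert/delete/substitute each cost 1):
  1. insert 'o'  (+1)
  2. insert 'f'  (+1)
  3. substitute 'c' -> 'f'  (+1)
  4. substitute 'o' -> 'e'  (+1)
  5. substitute 'm' -> 'r'  (+1)
  6. keep 'i'
  7. keep 'n'
  8. keep 'g'
Total edit operations: 5
Edit distance = 5


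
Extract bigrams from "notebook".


Word: "notebook" (length 8)
Number of bigrams = 8 - 2 + 1 = 7
  Position 0: "no"
  Position 1: "ot"
  Position 2: "te"
  Position 3: "eb"
  Position 4: "bo"
  Position 5: "oo"
  Position 6: "ok"
Bigrams = "no", "ot", "te", "eb", "bo", "oo", "ok"


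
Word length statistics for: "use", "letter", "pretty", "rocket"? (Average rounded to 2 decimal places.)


Lengths: "use"=3, "letter"=6, "pretty"=6, "rocket"=6
Sum = 21, Count = 4
Average = 21/4 = 5.25
= avg=5.25, min=3, max=6


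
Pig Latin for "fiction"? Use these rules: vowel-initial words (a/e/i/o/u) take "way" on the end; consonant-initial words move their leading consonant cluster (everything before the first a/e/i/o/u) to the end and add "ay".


Word: "fiction"
Starts with consonant(s) → move to end, add 'ay'
Consonant cluster: "f"
Pig Latin = "ictionfay"


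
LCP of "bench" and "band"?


Word 1: "bench"
Word 2: "band"
Comparing from start:
  Pos 0: 'b' == 'b'
  Pos 1: 'e' != 'a' (stop)
LCP = "b" (length 1)


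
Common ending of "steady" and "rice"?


Word 1: "steady"
Word 2: "rice"
Comparing from end:
  Pos -1: 'y' != 'e' (stop)
LCS = "" (length 0)


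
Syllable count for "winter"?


Word: "winter"
Syllable breakdown: win | ter
Counting: 2 parts
= 2 syllables


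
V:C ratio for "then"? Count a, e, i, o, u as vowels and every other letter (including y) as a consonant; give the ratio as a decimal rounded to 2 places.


Word: "then"
Vowels (a,e,i,o,u): 1
Consonants: 3
Ratio = 1/3
= 0.33


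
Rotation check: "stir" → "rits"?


Word: "stir", Candidate: "rits"
Method: check if candidate is substring of word+word
"stirstir" contains "rits"? No
Is rotation = No
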